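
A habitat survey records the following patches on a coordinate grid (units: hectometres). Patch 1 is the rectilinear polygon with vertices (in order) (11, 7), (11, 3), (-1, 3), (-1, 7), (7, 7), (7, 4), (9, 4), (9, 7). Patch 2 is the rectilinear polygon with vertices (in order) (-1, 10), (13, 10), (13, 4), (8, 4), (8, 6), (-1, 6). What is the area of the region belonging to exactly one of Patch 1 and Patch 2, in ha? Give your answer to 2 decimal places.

|Patch 1| = 42, |Patch 2| = 66, |Patch 1∩Patch 2| = 14.
|Patch 1 △ Patch 2| = |Patch 1| + |Patch 2| − 2·|Patch 1∩Patch 2| = 42 + 66 − 28 = 80.00.

80.00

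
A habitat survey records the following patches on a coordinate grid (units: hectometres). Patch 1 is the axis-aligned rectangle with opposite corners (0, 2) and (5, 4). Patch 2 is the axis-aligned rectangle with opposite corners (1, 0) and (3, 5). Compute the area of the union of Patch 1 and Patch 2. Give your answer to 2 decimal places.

16.00

By inclusion–exclusion:
Individual areas: |Patch 1| = 10, |Patch 2| = 10.
|Patch 1∩Patch 2|: x∈[1,3], y∈[2,4] → 2·2 = 4.
|Patch 1 ∪ Patch 2| = 20 − 4 = 16.00.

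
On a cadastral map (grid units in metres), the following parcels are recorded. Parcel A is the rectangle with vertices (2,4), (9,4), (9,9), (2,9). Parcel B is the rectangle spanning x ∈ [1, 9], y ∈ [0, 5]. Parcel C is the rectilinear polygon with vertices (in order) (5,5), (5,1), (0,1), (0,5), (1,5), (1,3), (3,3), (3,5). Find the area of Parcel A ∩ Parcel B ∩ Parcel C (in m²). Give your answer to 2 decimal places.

2.00

The intersection is the polygon with vertices (3,4), (3,5), (5,5), (5,4).
By the shoelace formula its area is 2.00.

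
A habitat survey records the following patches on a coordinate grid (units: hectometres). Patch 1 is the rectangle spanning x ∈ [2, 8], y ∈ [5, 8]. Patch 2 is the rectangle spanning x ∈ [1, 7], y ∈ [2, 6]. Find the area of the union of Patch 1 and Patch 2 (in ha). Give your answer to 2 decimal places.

37.00

By inclusion–exclusion:
Individual areas: |Patch 1| = 18, |Patch 2| = 24.
|Patch 1∩Patch 2|: x∈[2,7], y∈[5,6] → 5·1 = 5.
|Patch 1 ∪ Patch 2| = 42 − 5 = 37.00.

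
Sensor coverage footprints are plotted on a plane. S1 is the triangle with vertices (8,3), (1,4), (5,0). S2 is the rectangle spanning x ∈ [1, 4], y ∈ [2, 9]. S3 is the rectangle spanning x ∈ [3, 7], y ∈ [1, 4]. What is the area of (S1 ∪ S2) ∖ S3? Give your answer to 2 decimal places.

20.57

|S1 ∪ S2| = 29.6429.
|(S1 ∪ S2) ∩ S3| = 9.0714.
|(S1 ∪ S2) ∖ S3| = 29.6429 − 9.0714 = 20.57.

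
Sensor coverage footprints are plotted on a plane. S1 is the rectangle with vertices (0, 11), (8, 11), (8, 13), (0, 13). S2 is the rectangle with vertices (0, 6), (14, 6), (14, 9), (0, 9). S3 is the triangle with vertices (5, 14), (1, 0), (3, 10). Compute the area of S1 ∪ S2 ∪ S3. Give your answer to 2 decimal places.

61.21

By inclusion–exclusion:
Individual areas: |S1| = 16, |S2| = 42, |S3| = 6.
|S1∩S2| = 0 (no overlap).
|S1∩S3| = 0.8571.
|S2∩S3| = 1.9286.
|S1∩S2∩S3| = 0.
|S1 ∪ S2 ∪ S3| = 64 − 2.7857 + 0 = 61.21.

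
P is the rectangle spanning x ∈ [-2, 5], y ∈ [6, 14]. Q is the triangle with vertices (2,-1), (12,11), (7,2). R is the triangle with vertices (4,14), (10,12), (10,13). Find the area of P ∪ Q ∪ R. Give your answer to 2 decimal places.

By inclusion–exclusion:
Individual areas: |P| = 56, |Q| = 15, |R| = 3.
|P∩Q| = 0.
|P∩R| = 0.0833.
|Q∩R| = 0.
|P∩Q∩R| = 0.
|P ∪ Q ∪ R| = 74 − 0.0833 + 0 = 73.92.

73.92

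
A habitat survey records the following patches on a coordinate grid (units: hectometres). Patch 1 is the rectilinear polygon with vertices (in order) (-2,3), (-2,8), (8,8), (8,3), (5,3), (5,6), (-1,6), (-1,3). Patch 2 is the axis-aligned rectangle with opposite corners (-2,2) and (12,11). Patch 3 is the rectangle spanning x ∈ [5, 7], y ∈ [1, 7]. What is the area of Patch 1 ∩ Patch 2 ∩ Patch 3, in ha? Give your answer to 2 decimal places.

The intersection is the polygon with vertices (5,3), (5,6), (5,7), (7,7), (7,3).
By the shoelace formula its area is 8.00.

8.00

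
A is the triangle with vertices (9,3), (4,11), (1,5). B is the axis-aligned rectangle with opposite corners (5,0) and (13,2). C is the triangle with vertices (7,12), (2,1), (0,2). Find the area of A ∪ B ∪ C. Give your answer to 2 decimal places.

By inclusion–exclusion:
Individual areas: |A| = 27, |B| = 16, |C| = 13.5.
|A∩B| = 0.
|A∩C| = 5.6489.
|B∩C| = 0.
|A∩B∩C| = 0.
|A ∪ B ∪ C| = 56.5 − 5.6489 + 0 = 50.85.

50.85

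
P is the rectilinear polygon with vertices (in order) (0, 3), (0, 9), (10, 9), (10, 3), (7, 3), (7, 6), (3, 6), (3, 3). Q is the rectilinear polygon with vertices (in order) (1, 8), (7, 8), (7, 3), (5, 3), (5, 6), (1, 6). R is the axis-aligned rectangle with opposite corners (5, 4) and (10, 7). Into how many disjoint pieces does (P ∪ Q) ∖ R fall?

(P ∪ Q) ∖ R splits into 2 disjoint pieces (area 34, area 5).

2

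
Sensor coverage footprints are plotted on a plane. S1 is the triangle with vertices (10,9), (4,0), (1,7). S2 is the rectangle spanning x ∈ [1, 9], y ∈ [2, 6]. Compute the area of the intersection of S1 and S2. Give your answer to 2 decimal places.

17.52

The intersection is the polygon with vertices (5.333,2), (3.143,2), (1.429,6), (8,6).
By the shoelace formula its area is 17.52.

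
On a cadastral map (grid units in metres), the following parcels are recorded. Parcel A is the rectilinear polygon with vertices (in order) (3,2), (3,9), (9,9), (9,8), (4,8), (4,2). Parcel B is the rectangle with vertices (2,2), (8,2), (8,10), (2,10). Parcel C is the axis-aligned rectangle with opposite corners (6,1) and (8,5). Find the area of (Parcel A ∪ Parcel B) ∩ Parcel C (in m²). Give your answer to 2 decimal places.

The region (Parcel A ∪ Parcel B) ∩ Parcel C is the polygon with vertices (8,2), (6,2), (6,5), (8,5).
By the shoelace formula its area is 6.00.

6.00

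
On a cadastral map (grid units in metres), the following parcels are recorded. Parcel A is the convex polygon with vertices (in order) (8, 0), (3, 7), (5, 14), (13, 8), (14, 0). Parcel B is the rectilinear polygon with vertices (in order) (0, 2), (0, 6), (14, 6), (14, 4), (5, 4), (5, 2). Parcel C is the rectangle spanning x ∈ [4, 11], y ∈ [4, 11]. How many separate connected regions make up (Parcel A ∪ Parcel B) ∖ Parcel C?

3

(Parcel A ∪ Parcel B) ∖ Parcel C splits into 3 disjoint pieces (area 20.3929, area 7.2857, area 40.4643).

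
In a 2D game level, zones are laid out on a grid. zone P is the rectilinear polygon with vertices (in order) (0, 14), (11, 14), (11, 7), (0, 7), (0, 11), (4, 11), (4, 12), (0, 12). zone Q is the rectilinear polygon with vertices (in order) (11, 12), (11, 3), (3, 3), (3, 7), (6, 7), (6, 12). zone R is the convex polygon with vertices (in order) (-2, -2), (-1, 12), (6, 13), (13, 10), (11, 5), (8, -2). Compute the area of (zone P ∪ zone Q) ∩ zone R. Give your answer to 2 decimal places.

85.21

|zone P ∪ zone Q| = 105.
|(zone P ∪ zone Q) ∩ zone R| = 85.21.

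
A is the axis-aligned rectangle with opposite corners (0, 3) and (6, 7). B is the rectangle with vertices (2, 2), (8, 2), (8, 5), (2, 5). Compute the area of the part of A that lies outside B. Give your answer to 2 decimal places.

|A∩B|: x∈[2,6], y∈[3,5] → 4·2 = 8.
|A| = 24.
|A ∖ B| = |A| − |A∩B| = 24 − 8 = 16.00.

16.00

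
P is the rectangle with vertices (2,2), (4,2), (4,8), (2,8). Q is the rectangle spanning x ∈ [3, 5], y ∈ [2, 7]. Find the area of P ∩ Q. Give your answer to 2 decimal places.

5.00

|P∩Q|: x∈[3,4], y∈[2,7] → 1·5 = 5.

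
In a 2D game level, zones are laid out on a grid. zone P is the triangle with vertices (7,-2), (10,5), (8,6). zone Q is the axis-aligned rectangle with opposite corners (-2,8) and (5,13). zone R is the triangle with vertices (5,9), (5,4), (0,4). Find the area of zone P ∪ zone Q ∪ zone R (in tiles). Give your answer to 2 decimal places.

55.50

By inclusion–exclusion:
Individual areas: |zone P| = 8.5, |zone Q| = 35, |zone R| = 12.5.
|zone P∩zone Q| = 0.
|zone P∩zone R| = 0.
|zone Q∩zone R| = 0.5.
|zone P∩zone Q∩zone R| = 0.
|zone P ∪ zone Q ∪ zone R| = 56 − 0.5 + 0 = 55.50.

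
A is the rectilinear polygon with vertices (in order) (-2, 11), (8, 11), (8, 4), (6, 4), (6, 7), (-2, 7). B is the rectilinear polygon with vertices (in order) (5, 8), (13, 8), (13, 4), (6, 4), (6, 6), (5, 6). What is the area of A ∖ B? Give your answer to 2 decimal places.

37.00

|A| = 46, |A∩B| = 9.
|A ∖ B| = |A| − |A∩B| = 46 − 9 = 37.00.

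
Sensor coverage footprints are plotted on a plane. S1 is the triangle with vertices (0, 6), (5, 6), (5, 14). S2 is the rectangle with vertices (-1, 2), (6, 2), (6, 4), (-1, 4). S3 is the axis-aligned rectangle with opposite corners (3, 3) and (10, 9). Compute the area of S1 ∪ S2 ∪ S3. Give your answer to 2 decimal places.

67.00

By inclusion–exclusion:
Individual areas: |S1| = 20, |S2| = 14, |S3| = 42.
|S1∩S2| = 0.
|S1∩S3| = 6.
|S2∩S3|: x∈[3,6], y∈[3,4] → 3·1 = 3.
|S1∩S2∩S3| = 0.
|S1 ∪ S2 ∪ S3| = 76 − 9 + 0 = 67.00.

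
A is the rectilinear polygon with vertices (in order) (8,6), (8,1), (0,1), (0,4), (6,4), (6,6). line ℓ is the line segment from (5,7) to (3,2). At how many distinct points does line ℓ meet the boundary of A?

1

The segment meets the boundary at (3.8,4).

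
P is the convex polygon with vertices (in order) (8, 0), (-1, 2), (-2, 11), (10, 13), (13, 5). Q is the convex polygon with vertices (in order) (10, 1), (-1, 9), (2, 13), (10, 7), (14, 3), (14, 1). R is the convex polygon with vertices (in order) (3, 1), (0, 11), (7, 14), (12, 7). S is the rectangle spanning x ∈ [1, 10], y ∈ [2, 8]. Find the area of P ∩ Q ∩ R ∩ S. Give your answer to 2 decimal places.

The intersection is the polygon with vertices (6.652,3.435), (1.046,7.512), (1,7.667), (1,8), (8.667,8), (10,7), (10,5.667).
By the shoelace formula its area is 25.06.

25.06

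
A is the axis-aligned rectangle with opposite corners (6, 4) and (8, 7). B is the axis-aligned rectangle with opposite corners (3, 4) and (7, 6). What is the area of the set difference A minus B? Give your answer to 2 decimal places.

|A∩B|: x∈[6,7], y∈[4,6] → 1·2 = 2.
|A| = 6.
|A ∖ B| = |A| − |A∩B| = 6 − 2 = 4.00.

4.00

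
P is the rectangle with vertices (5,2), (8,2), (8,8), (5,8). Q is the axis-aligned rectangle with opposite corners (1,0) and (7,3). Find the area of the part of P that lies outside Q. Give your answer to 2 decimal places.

|P∩Q|: x∈[5,7], y∈[2,3] → 2·1 = 2.
|P| = 18.
|P ∖ Q| = |P| − |P∩Q| = 18 − 2 = 16.00.

16.00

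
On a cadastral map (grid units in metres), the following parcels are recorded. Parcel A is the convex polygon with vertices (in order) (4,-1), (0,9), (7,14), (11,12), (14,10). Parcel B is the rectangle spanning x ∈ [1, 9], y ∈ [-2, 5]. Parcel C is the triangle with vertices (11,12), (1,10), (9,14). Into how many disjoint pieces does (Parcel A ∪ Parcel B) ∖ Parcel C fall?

(Parcel A ∪ Parcel B) ∖ Parcel C splits into 2 disjoint pieces (area 123.8278, area 2.8333).

2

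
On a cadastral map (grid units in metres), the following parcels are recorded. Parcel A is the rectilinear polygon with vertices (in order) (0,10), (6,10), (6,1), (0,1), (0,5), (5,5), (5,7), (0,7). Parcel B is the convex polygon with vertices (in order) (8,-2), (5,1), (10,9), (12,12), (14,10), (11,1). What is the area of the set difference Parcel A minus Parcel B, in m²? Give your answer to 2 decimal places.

|Parcel A| = 44, |Parcel A∩Parcel B| = 0.8.
|Parcel A ∖ Parcel B| = |Parcel A| − |Parcel A∩Parcel B| = 44 − 0.8 = 43.20.

43.20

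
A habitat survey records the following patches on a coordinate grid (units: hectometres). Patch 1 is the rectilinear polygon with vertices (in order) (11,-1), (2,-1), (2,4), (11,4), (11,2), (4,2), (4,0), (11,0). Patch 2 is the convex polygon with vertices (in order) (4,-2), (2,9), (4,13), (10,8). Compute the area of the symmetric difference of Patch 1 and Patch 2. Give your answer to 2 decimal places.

|Patch 1| = 31, |Patch 2| = 60, |Patch 1∩Patch 2| = 10.0818.
|Patch 1 △ Patch 2| = |Patch 1| + |Patch 2| − 2·|Patch 1∩Patch 2| = 31 + 60 − 20.1636 = 70.84.

70.84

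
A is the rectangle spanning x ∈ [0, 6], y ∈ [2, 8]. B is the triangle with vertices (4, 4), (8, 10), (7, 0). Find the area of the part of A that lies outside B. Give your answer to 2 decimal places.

30.50

|A| = 36, |A∩B| = 5.5.
|A ∖ B| = |A| − |A∩B| = 36 − 5.5 = 30.50.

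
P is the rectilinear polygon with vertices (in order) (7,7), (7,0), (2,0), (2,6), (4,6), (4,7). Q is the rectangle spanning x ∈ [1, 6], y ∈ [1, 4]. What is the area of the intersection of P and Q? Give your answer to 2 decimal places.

12.00

The intersection is the polygon with vertices (2,4), (6,4), (6,1), (2,1).
By the shoelace formula its area is 12.00.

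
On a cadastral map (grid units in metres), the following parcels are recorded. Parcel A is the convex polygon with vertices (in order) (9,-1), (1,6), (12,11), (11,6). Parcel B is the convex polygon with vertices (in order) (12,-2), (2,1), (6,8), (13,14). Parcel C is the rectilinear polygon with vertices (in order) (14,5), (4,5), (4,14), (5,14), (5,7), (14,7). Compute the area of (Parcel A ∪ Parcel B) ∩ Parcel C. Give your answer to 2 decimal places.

17.59

The region (Parcel A ∪ Parcel B) ∩ Parcel C is the polygon with vertices (5,7.818), (5,7), (12.562,7), (12.438,5), (4,5), (4,7.364).
By the shoelace formula its area is 17.59.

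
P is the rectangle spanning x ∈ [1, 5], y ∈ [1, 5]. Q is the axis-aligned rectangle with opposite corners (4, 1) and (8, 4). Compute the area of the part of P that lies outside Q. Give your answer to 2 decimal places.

|P∩Q|: x∈[4,5], y∈[1,4] → 1·3 = 3.
|P| = 16.
|P ∖ Q| = |P| − |P∩Q| = 16 − 3 = 13.00.

13.00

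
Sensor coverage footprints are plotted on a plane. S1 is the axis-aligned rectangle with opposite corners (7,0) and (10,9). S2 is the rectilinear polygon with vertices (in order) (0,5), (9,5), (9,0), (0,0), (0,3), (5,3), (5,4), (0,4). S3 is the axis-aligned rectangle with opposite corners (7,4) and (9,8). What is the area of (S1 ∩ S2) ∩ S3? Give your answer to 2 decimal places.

2.00

The region (S1 ∩ S2) ∩ S3 is the polygon with vertices (9,5), (9,4), (7,4), (7,5).
By the shoelace formula its area is 2.00.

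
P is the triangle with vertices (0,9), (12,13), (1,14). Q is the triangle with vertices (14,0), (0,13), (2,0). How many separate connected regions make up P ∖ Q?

P ∖ Q splits into 2 disjoint pieces (area 0.4751, area 23.0098).

2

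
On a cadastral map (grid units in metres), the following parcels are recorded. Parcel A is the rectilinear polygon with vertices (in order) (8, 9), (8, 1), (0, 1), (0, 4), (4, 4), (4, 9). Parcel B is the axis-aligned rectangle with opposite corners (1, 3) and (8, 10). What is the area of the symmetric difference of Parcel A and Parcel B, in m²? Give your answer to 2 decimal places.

|Parcel A| = 44, |Parcel B| = 49, |Parcel A∩Parcel B| = 27.
|Parcel A △ Parcel B| = |Parcel A| + |Parcel B| − 2·|Parcel A∩Parcel B| = 44 + 49 − 54 = 39.00.

39.00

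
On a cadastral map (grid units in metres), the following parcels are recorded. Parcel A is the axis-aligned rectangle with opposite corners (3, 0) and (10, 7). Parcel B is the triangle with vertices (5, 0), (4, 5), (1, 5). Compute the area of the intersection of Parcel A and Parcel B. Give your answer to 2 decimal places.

The intersection is the polygon with vertices (3,5), (4,5), (5,0), (3,2.5).
By the shoelace formula its area is 5.00.

5.00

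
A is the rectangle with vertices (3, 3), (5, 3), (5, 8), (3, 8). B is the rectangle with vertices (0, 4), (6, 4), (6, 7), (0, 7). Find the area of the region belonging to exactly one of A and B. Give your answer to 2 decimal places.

|A∩B|: x∈[3,5], y∈[4,7] → 2·3 = 6.
|A △ B| = |A| + |B| − 2·|A∩B| = 10 + 18 − 12 = 16.00.

16.00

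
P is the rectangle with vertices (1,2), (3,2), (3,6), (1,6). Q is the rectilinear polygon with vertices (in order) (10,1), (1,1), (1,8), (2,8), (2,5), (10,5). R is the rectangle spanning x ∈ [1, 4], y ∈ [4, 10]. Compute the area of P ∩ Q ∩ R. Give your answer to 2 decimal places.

3.00

The intersection is the polygon with vertices (1,6), (2,6), (2,5), (3,5), (3,4), (1,4).
By the shoelace formula its area is 3.00.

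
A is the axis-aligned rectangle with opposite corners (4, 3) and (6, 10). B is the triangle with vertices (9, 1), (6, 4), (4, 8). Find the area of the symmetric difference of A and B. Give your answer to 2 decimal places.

14.60

|A| = 14, |B| = 3, |A∩B| = 1.2.
|A △ B| = |A| + |B| − 2·|A∩B| = 14 + 3 − 2.4 = 14.60.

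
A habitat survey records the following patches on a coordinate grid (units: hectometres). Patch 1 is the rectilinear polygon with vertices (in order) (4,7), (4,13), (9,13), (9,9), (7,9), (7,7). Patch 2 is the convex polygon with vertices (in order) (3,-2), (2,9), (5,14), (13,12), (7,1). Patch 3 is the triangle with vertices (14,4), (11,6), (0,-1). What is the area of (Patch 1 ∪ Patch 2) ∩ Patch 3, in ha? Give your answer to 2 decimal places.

The region (Patch 1 ∪ Patch 2) ∩ Patch 3 is the polygon with vertices (7.339,1.621), (2.818,0.006), (2.75,0.75), (9.051,4.76).
By the shoelace formula its area is 8.19.

8.19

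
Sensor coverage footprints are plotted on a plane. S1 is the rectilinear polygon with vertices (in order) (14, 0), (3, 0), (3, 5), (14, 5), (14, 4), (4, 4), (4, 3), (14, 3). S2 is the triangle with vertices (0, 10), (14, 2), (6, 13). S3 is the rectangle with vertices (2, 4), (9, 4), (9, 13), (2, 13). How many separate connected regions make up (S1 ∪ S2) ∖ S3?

2

(S1 ∪ S2) ∖ S3 splits into 2 disjoint pieces (area 45.9943, area 2.1429).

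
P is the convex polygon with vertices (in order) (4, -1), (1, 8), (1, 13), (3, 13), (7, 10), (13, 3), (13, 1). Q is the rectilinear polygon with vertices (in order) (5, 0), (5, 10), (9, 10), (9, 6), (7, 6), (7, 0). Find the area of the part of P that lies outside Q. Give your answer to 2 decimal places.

74.83

|P| = 100.5, |P∩Q| = 25.6667.
|P ∖ Q| = |P| − |P∩Q| = 100.5 − 25.6667 = 74.83.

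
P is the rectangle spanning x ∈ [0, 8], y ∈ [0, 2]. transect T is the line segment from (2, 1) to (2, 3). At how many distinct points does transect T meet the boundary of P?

1

The segment meets the boundary at (2,2).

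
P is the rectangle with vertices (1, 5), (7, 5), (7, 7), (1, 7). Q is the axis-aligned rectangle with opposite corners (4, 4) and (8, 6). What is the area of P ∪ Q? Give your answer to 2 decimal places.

17.00

By inclusion–exclusion:
Individual areas: |P| = 12, |Q| = 8.
|P∩Q|: x∈[4,7], y∈[5,6] → 3·1 = 3.
|P ∪ Q| = 20 − 3 = 17.00.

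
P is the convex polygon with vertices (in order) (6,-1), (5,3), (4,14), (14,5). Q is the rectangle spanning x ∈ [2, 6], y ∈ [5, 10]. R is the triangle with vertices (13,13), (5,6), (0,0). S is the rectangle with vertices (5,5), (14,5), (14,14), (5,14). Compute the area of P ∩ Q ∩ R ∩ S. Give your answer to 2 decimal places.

0.94

The intersection is the polygon with vertices (5,5), (5,6), (6,6.875), (6,6).
By the shoelace formula its area is 0.94.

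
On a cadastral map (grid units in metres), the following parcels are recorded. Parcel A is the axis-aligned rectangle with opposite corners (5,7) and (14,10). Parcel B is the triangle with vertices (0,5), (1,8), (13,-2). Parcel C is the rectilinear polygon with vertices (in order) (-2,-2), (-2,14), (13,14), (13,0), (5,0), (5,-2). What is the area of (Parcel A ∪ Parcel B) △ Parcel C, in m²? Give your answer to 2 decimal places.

|Parcel A ∪ Parcel B| = 50.
|(Parcel A ∪ Parcel B) ∩ Parcel C| = 45.6857.
|(Parcel A ∪ Parcel B) △ Parcel C| = 50 + 224 − 91.3714 = 182.63.

182.63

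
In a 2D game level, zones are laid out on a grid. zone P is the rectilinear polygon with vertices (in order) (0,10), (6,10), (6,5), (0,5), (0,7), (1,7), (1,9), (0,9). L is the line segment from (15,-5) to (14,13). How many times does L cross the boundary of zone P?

The segment lies entirely outside zone P and never meets its boundary.

0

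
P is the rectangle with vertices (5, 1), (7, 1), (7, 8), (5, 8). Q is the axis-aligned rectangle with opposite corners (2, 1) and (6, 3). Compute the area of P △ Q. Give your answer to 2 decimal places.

18.00

|P∩Q|: x∈[5,6], y∈[1,3] → 1·2 = 2.
|P △ Q| = |P| + |Q| − 2·|P∩Q| = 14 + 8 − 4 = 18.00.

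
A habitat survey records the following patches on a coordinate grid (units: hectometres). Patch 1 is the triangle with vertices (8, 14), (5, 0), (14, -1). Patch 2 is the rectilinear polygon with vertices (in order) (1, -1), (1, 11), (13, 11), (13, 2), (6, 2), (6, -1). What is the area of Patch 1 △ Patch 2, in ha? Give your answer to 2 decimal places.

|Patch 1| = 64.5, |Patch 2| = 123, |Patch 1∩Patch 2| = 43.0913.
|Patch 1 △ Patch 2| = |Patch 1| + |Patch 2| − 2·|Patch 1∩Patch 2| = 64.5 + 123 − 86.1825 = 101.32.

101.32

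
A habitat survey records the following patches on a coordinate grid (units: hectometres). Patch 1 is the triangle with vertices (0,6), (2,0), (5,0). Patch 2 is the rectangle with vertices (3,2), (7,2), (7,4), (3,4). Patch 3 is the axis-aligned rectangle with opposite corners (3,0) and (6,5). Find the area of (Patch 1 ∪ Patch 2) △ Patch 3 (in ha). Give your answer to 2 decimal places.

15.27

|Patch 1 ∪ Patch 2| = 16.9333.
|(Patch 1 ∪ Patch 2) ∩ Patch 3| = 8.3333.
|(Patch 1 ∪ Patch 2) △ Patch 3| = 16.9333 + 15 − 16.6667 = 15.27.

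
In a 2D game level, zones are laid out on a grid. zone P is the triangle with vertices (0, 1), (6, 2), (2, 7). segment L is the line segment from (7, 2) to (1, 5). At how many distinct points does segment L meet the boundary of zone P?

The segment meets the boundary at (1.286,4.857), (5.333,2.833).

2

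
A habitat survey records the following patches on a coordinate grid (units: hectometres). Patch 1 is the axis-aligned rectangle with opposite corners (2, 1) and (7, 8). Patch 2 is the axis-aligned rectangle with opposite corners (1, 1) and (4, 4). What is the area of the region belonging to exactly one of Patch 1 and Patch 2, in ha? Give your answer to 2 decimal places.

|Patch 1∩Patch 2|: x∈[2,4], y∈[1,4] → 2·3 = 6.
|Patch 1 △ Patch 2| = |Patch 1| + |Patch 2| − 2·|Patch 1∩Patch 2| = 35 + 9 − 12 = 32.00.

32.00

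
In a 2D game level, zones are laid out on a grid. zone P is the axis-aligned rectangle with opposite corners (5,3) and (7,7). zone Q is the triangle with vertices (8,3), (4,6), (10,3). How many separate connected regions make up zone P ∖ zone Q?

zone P ∖ zone Q splits into 2 disjoint pieces (area 3, area 4).

2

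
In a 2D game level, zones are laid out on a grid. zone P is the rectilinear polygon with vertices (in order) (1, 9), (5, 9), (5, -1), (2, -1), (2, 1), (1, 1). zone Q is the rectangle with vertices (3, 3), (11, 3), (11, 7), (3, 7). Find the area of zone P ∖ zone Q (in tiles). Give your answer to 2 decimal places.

|zone P| = 38, |zone P∩zone Q| = 8.
|zone P ∖ zone Q| = |zone P| − |zone P∩zone Q| = 38 − 8 = 30.00.

30.00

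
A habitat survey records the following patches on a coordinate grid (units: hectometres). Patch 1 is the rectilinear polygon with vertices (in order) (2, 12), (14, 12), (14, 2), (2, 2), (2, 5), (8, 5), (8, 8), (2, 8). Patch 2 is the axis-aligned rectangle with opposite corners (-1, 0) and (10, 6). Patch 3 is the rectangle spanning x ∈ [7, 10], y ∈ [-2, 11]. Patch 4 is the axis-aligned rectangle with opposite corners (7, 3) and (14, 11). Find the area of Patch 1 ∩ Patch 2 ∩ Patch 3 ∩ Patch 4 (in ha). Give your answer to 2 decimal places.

The intersection is the polygon with vertices (8,6), (10,6), (10,3), (7,3), (7,5), (8,5).
By the shoelace formula its area is 8.00.

8.00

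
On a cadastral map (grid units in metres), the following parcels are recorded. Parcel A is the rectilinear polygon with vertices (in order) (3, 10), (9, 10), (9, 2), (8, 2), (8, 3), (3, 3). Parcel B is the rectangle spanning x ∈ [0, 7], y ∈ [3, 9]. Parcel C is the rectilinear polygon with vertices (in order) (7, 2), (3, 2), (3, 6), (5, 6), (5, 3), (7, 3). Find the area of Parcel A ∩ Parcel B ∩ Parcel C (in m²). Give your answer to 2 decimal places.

6.00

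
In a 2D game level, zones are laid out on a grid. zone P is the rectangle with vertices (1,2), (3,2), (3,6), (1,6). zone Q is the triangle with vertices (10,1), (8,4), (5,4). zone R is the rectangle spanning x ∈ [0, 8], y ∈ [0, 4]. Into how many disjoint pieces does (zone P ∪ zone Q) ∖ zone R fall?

2

(zone P ∪ zone Q) ∖ zone R splits into 2 disjoint pieces (area 4, area 1.8).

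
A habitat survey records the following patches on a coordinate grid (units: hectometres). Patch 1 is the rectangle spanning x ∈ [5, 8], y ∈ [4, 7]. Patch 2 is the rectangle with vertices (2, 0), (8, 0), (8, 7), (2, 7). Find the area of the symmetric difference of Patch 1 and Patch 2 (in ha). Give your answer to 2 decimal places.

33.00

|Patch 1∩Patch 2|: x∈[5,8], y∈[4,7] → 3·3 = 9.
|Patch 1 △ Patch 2| = |Patch 1| + |Patch 2| − 2·|Patch 1∩Patch 2| = 9 + 42 − 18 = 33.00.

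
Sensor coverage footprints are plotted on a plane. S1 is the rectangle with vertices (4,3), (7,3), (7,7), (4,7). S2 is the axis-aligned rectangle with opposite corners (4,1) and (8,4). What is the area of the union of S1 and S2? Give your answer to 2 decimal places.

21.00

By inclusion–exclusion:
Individual areas: |S1| = 12, |S2| = 12.
|S1∩S2|: x∈[4,7], y∈[3,4] → 3·1 = 3.
|S1 ∪ S2| = 24 − 3 = 21.00.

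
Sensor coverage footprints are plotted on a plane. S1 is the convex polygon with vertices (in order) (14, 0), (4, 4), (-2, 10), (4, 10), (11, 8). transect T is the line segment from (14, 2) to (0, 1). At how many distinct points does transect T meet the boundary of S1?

The segment meets the boundary at (9.758,1.697), (13.27,1.948).

2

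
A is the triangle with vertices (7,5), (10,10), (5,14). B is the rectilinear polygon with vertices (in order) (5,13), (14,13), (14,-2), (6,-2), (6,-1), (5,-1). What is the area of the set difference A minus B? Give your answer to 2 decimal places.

0.51

|A| = 18.5, |A∩B| = 17.9861.
|A ∖ B| = |A| − |A∩B| = 18.5 − 17.9861 = 0.51.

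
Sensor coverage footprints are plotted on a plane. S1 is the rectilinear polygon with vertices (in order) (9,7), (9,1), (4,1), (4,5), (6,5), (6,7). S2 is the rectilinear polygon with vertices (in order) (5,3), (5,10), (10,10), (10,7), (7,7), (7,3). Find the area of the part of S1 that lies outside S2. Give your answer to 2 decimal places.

20.00

|S1| = 26, |S1∩S2| = 6.
|S1 ∖ S2| = |S1| − |S1∩S2| = 26 − 6 = 20.00.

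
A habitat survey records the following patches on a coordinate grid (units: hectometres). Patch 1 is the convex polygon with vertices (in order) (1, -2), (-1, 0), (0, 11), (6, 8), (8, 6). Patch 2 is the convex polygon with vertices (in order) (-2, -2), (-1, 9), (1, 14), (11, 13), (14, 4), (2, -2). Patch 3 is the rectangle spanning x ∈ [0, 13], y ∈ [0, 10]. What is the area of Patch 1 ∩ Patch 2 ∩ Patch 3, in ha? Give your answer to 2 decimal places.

The intersection is the polygon with vertices (6,8), (8,6), (2.75,0), (0,0), (0,10), (2,10).
By the shoelace formula its area is 54.25.

54.25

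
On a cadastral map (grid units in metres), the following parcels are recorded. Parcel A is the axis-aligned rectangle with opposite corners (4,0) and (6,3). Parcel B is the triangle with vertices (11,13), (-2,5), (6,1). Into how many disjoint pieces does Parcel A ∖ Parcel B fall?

1

Parcel A ∖ Parcel B is a single connected region.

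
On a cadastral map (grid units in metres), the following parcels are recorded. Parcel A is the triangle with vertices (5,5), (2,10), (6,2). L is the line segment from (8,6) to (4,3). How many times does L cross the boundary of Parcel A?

The segment meets the boundary at (5.091,3.818), (5.333,4).

2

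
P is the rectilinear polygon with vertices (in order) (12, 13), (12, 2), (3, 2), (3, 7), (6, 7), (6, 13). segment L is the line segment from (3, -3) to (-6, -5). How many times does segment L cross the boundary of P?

0

The segment lies entirely outside P and never meets its boundary.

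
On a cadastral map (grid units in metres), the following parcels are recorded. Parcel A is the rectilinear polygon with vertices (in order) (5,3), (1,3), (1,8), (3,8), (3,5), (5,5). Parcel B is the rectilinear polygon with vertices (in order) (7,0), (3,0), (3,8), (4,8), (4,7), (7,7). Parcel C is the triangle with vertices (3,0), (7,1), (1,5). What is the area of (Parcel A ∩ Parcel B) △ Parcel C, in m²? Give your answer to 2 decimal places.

14.33

|Parcel A ∩ Parcel B| = 4.
|(Parcel A ∩ Parcel B) ∩ Parcel C| = 0.3333.
|(Parcel A ∩ Parcel B) △ Parcel C| = 4 + 11 − 0.6667 = 14.33.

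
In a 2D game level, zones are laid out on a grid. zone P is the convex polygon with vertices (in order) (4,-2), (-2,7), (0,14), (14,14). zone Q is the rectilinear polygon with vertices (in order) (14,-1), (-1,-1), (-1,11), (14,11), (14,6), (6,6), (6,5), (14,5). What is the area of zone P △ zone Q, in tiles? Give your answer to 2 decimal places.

122.61

|zone P| = 142, |zone Q| = 172, |zone P∩zone Q| = 95.6935.
|zone P △ zone Q| = |zone P| + |zone Q| − 2·|zone P∩zone Q| = 142 + 172 − 191.3869 = 122.61.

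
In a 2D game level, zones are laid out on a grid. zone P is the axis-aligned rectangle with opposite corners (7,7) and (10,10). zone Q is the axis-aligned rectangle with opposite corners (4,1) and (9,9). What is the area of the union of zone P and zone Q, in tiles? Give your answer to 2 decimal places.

45.00

By inclusion–exclusion:
Individual areas: |zone P| = 9, |zone Q| = 40.
|zone P∩zone Q|: x∈[7,9], y∈[7,9] → 2·2 = 4.
|zone P ∪ zone Q| = 49 − 4 = 45.00.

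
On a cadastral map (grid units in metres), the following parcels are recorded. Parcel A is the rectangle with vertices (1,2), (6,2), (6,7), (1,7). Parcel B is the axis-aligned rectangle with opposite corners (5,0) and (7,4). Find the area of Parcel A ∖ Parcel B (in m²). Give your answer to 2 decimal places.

|Parcel A∩Parcel B|: x∈[5,6], y∈[2,4] → 1·2 = 2.
|Parcel A| = 25.
|Parcel A ∖ Parcel B| = |Parcel A| − |Parcel A∩Parcel B| = 25 − 2 = 23.00.

23.00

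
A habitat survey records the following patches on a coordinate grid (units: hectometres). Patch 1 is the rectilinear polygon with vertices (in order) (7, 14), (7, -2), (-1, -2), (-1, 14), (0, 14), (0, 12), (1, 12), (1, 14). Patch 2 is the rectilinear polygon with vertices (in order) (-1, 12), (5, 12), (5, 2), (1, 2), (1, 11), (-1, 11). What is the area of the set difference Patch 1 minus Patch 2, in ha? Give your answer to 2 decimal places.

|Patch 1| = 126, |Patch 1∩Patch 2| = 42.
|Patch 1 ∖ Patch 2| = |Patch 1| − |Patch 1∩Patch 2| = 126 − 42 = 84.00.

84.00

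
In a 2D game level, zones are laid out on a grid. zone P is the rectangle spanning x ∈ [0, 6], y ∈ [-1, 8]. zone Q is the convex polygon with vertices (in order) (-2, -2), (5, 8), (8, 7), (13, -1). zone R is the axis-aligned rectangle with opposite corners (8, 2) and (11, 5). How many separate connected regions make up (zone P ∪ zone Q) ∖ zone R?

(zone P ∪ zone Q) ∖ zone R is a single connected region.

1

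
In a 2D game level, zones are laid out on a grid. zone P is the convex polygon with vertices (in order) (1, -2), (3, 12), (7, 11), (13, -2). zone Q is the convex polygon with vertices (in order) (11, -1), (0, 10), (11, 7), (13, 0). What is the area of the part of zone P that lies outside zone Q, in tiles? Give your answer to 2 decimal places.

68.92

|zone P| = 107, |zone P∩zone Q| = 38.0778.
|zone P ∖ zone Q| = |zone P| − |zone P∩zone Q| = 107 − 38.0778 = 68.92.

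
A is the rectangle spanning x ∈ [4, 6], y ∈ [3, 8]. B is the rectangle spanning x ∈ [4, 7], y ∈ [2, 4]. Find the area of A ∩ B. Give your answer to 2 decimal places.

2.00

|A∩B|: x∈[4,6], y∈[3,4] → 2·1 = 2.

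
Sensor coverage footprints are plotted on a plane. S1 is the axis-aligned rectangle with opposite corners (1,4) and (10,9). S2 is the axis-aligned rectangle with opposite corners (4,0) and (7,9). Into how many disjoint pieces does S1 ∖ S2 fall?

S1 ∖ S2 splits into 2 disjoint pieces (area 15, area 15).

2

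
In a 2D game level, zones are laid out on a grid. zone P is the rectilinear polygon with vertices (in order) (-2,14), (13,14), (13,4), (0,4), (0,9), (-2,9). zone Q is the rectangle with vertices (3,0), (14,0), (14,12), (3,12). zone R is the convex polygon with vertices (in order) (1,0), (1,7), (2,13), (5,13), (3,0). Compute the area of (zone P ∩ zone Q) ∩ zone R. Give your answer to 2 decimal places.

9.85

The region (zone P ∩ zone Q) ∩ zone R is the polygon with vertices (3,4), (3,12), (4.846,12), (3.615,4).
By the shoelace formula its area is 9.85.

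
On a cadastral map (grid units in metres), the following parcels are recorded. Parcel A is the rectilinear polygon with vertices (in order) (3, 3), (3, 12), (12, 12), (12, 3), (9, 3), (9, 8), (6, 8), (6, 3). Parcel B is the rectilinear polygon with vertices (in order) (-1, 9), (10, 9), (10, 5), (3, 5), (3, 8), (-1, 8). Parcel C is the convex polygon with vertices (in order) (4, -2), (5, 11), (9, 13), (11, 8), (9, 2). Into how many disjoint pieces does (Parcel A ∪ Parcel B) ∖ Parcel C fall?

(Parcel A ∪ Parcel B) ∖ Parcel C splits into 2 disjoint pieces (area 20.5385, area 16.3667).

2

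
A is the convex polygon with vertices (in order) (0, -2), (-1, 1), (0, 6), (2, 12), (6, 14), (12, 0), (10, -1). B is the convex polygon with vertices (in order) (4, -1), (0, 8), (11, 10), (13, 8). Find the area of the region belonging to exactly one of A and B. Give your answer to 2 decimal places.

88.49

|A| = 132, |B| = 71.5, |A∩B| = 57.5032.
|A △ B| = |A| + |B| − 2·|A∩B| = 132 + 71.5 − 115.0064 = 88.49.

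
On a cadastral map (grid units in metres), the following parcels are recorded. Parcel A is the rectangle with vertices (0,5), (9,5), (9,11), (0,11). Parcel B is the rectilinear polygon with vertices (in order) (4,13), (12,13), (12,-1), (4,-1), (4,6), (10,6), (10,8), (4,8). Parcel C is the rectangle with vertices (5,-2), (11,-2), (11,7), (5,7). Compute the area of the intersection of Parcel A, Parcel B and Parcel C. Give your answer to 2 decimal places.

4.00

The intersection is the polygon with vertices (5,5), (5,6), (9,6), (9,5).
By the shoelace formula its area is 4.00.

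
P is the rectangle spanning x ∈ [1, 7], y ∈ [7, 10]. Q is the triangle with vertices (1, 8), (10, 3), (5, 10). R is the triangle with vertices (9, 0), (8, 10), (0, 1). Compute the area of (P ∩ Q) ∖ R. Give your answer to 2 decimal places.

|P ∩ Q| = 10.3.
|(P ∩ Q) ∩ R| = 1.0069.
|(P ∩ Q) ∖ R| = 10.3 − 1.0069 = 9.29.

9.29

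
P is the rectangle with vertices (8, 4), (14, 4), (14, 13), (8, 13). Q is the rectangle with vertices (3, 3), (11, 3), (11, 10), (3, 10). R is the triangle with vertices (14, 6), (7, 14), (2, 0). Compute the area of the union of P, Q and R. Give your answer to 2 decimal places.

By inclusion–exclusion:
Individual areas: |P| = 54, |Q| = 56, |R| = 69.
|P∩Q|: x∈[8,11], y∈[4,10] → 3·6 = 18.
|P∩R| = 28.5714.
|Q∩R| = 44.3571.
|P∩Q∩R| = 17.6071.
|P ∪ Q ∪ R| = 179 − 90.9286 + 17.6071 = 105.68.

105.68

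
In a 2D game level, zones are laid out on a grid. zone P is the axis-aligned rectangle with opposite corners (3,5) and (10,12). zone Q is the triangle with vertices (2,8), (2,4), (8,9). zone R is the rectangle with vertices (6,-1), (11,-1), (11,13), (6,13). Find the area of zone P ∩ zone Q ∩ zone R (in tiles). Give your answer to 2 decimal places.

The intersection is the polygon with vertices (8,9), (6,7.333), (6,8.667).
By the shoelace formula its area is 1.33.

1.33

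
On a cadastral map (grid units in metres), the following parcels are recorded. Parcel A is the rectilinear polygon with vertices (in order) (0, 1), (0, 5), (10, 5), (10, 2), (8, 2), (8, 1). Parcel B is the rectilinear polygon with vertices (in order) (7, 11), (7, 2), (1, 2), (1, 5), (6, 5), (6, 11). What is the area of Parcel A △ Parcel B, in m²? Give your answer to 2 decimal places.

26.00

|Parcel A| = 38, |Parcel B| = 24, |Parcel A∩Parcel B| = 18.
|Parcel A △ Parcel B| = |Parcel A| + |Parcel B| − 2·|Parcel A∩Parcel B| = 38 + 24 − 36 = 26.00.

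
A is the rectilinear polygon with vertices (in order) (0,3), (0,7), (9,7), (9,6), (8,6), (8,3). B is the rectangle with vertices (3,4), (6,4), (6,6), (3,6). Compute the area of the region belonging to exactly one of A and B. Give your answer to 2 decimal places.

|A| = 33, |B| = 6, |A∩B| = 6.
|A △ B| = |A| + |B| − 2·|A∩B| = 33 + 6 − 12 = 27.00.

27.00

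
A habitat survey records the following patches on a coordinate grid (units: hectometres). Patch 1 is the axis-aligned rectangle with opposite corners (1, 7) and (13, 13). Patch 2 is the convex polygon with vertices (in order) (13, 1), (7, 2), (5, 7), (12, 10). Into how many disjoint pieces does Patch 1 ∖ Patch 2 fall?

Patch 1 ∖ Patch 2 is a single connected region.

1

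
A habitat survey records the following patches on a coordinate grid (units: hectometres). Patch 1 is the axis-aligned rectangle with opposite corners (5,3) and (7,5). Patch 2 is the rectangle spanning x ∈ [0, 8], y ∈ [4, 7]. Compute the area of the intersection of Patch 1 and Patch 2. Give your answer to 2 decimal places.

2.00

|Patch 1∩Patch 2|: x∈[5,7], y∈[4,5] → 2·1 = 2.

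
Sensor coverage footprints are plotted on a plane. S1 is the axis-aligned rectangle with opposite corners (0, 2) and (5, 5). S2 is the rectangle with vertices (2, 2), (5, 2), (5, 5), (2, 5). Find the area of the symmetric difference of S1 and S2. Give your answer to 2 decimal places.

6.00

|S1∩S2|: x∈[2,5], y∈[2,5] → 3·3 = 9.
|S1 △ S2| = |S1| + |S2| − 2·|S1∩S2| = 15 + 9 − 18 = 6.00.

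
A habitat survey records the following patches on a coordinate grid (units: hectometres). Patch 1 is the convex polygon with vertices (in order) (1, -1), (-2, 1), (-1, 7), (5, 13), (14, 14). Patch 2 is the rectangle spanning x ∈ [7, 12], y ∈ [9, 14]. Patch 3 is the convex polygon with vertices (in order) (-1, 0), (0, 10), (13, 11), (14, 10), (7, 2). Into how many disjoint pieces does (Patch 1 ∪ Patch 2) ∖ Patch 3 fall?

(Patch 1 ∪ Patch 2) ∖ Patch 3 splits into 3 disjoint pieces (area 6.0503, area 27.4359, area 2.472).

3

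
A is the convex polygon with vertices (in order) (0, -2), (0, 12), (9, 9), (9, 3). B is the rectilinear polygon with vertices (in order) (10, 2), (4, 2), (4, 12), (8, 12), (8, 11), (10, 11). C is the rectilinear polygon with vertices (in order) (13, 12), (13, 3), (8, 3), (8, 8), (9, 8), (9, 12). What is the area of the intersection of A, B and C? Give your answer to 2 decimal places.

5.00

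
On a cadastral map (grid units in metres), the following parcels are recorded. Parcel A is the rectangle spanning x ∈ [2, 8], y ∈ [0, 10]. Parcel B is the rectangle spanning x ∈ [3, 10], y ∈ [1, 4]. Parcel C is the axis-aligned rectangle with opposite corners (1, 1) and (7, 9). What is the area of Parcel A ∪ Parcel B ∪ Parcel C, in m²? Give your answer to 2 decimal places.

By inclusion–exclusion:
Individual areas: |Parcel A| = 60, |Parcel B| = 21, |Parcel C| = 48.
|Parcel A∩Parcel B|: x∈[3,8], y∈[1,4] → 5·3 = 15.
|Parcel A∩Parcel C|: x∈[2,7], y∈[1,9] → 5·8 = 40.
|Parcel B∩Parcel C|: x∈[3,7], y∈[1,4] → 4·3 = 12.
|Parcel A∩Parcel B∩Parcel C| = 12.
|Parcel A ∪ Parcel B ∪ Parcel C| = 129 − 67 + 12 = 74.00.

74.00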